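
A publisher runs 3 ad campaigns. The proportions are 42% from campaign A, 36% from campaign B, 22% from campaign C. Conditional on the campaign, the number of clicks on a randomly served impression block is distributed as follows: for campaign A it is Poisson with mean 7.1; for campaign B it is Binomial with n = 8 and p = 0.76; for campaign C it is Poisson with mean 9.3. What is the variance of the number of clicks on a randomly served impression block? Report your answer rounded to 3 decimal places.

Per component, A: μ=7.1, E[X²]=57.51; B: μ=6.08, E[X²]=38.4256; C: μ=9.3, E[X²]=95.79.
E[X] = 0.42·7.1 + 0.36·6.08 + 0.22·9.3 = 7.2168.
E[X²] = 0.42·57.51 + 0.36·38.4256 + 0.22·95.79 = 59.0612.
Var(X) = E[X²] − (E[X])² = 59.0612 − 52.0822 = 6.97901.

6.979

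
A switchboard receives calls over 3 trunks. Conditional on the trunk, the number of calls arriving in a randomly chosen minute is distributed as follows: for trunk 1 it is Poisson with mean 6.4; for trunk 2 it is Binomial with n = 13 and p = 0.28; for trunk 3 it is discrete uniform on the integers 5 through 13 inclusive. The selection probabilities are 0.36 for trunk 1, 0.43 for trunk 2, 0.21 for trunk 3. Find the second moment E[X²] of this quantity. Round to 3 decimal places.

For each component E[X²] = Var + (mean)², giving 1: 47.36; 2: 15.8704; 3: 87.6667.
Overall E[X²] = 0.36·47.36 + 0.43·15.8704 + 0.21·87.6667 = 42.2839.

42.284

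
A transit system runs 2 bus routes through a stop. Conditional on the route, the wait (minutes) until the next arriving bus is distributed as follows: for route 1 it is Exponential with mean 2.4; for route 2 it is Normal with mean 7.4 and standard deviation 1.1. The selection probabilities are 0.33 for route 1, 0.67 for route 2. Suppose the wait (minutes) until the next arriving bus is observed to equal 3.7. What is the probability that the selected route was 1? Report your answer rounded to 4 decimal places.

0.9720

Likelihoods f(3.7 | ·): 1: 0.0891767; 2: 0.00126678.
Posterior ∝ prior × likelihood. Numerator for 1: 0.33·0.0891767 = 0.0294283.
Normalizing constant: 0.33·0.0891767 + 0.67·0.00126678 = 0.0302771.
P(1 | observation) = 0.0294283 / 0.0302771 = 0.971967.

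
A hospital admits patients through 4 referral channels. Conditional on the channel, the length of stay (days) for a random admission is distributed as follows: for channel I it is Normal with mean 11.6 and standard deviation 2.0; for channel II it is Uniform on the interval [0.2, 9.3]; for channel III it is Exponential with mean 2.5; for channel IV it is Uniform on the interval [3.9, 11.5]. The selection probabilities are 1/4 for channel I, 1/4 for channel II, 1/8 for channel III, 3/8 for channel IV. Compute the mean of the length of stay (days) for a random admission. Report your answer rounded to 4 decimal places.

7.2875

Component means — I: 11.6; II: 4.75; III: 2.5; IV: 7.7.
E[X] = 0.25·11.6 + 0.25·4.75 + 0.125·2.5 + 0.375·7.7 = 7.2875.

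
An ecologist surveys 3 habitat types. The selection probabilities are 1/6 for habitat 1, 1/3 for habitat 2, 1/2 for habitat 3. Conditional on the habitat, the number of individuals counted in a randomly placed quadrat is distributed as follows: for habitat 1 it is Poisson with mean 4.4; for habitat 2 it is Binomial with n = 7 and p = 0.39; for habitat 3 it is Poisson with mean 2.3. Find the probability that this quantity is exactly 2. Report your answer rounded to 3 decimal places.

Conditional on each habitat, P(X = 2): 1: 0.118845; 2: 0.269773; 3: 0.265185.
By total probability, P(X = 2) = 0.166667·0.118845 + 0.333333·0.269773 + 0.5·0.265185 = 0.242324.

0.242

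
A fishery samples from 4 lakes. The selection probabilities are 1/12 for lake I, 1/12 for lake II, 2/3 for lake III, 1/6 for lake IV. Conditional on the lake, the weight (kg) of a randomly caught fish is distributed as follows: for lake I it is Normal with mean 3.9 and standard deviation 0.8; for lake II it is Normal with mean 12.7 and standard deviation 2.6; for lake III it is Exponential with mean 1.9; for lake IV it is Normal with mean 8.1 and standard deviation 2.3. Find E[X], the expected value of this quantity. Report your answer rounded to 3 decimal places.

4.000

Component means — I: 3.9; II: 12.7; III: 1.9; IV: 8.1.
E[X] = 0.0833333·3.9 + 0.0833333·12.7 + 0.666667·1.9 + 0.166667·8.1 = 4.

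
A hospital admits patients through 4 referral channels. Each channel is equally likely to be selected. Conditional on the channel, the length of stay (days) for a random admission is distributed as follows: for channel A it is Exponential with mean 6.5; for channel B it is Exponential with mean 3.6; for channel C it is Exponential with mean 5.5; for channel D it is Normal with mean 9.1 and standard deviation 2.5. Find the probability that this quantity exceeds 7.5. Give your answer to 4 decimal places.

Conditional on each channel, P(X > 7.5): A: 0.315421; B: 0.124514; C: 0.255729; D: 0.738914.
By total probability, P(X > 7.5) = 0.25·0.315421 + 0.25·0.124514 + 0.25·0.255729 + 0.25·0.738914 = 0.358645.

0.3586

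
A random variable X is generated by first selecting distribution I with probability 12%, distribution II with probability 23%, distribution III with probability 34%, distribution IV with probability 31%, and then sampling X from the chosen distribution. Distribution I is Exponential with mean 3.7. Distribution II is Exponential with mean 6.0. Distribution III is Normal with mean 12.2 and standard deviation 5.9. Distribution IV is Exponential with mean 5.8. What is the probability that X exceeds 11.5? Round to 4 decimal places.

Conditional on each component, P(X > 11.5): I: 0.0446854; II: 0.147096; III: 0.547221; IV: 0.137689.
By total probability, P(X > 11.5) = 0.12·0.0446854 + 0.23·0.147096 + 0.34·0.547221 + 0.31·0.137689 = 0.267933.

0.2679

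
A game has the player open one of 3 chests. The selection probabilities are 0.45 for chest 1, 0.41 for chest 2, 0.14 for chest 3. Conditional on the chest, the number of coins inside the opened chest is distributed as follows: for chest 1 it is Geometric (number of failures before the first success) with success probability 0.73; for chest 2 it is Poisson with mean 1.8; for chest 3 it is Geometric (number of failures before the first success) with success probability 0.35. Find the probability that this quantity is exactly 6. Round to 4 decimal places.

Conditional on each chest, P(X = 6): 1: 0.000282817; 2: 0.00780859; 3: 0.0263966.
By total probability, P(X = 6) = 0.45·0.000282817 + 0.41·0.00780859 + 0.14·0.0263966 = 0.00702431.

0.0070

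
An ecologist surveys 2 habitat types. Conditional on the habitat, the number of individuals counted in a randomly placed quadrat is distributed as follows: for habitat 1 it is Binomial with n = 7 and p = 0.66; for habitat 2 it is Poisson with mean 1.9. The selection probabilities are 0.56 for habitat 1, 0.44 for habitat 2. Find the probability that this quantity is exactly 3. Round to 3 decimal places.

0.151

Conditional on each habitat, P(X = 3): 1: 0.134467; 2: 0.170982.
By total probability, P(X = 3) = 0.56·0.134467 + 0.44·0.170982 = 0.150534.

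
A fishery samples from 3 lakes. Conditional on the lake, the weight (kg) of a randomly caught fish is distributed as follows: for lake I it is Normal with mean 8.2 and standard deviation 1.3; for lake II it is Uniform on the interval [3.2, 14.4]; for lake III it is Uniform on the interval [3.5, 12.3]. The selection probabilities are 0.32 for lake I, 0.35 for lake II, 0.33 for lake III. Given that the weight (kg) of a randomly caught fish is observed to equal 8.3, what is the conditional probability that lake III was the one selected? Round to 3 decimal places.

Likelihoods f(8.3 | ·): I: 0.305972; II: 0.0892857; III: 0.113636.
Posterior ∝ prior × likelihood. Numerator for III: 0.33·0.113636 = 0.0375.
Normalizing constant: 0.32·0.305972 + 0.35·0.0892857 + 0.33·0.113636 = 0.166661.
P(III | observation) = 0.0375 / 0.166661 = 0.225008.

0.225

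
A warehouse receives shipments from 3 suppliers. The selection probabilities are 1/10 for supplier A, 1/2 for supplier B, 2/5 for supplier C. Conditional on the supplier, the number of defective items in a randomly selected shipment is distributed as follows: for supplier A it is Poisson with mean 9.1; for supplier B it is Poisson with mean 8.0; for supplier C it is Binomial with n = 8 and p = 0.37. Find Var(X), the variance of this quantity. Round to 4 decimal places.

12.3047

Per component, A: μ=9.1, E[X²]=91.91; B: μ=8, E[X²]=72; C: μ=2.96, E[X²]=10.6264.
E[X] = 0.1·9.1 + 0.5·8 + 0.4·2.96 = 6.094.
E[X²] = 0.1·91.91 + 0.5·72 + 0.4·10.6264 = 49.4416.
Var(X) = E[X²] − (E[X])² = 49.4416 − 37.1368 = 12.3047.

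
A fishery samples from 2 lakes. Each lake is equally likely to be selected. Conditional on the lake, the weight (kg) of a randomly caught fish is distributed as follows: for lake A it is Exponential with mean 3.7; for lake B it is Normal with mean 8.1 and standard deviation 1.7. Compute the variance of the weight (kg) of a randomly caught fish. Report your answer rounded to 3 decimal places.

Per component, A: μ=3.7, E[X²]=27.38; B: μ=8.1, E[X²]=68.5.
E[X] = 0.5·3.7 + 0.5·8.1 = 5.9.
E[X²] = 0.5·27.38 + 0.5·68.5 = 47.94.
Var(X) = E[X²] − (E[X])² = 47.94 − 34.81 = 13.13.

13.130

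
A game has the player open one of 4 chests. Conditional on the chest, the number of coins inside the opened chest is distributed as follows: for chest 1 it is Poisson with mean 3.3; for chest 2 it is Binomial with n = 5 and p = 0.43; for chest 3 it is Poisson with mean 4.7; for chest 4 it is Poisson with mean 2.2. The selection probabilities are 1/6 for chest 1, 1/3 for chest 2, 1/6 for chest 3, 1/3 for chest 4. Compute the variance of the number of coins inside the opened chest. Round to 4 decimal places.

Per component, 1: μ=3.3, E[X²]=14.19; 2: μ=2.15, E[X²]=5.848; 3: μ=4.7, E[X²]=26.79; 4: μ=2.2, E[X²]=7.04.
E[X] = 0.166667·3.3 + 0.333333·2.15 + 0.166667·4.7 + 0.333333·2.2 = 2.78333.
E[X²] = 0.166667·14.19 + 0.333333·5.848 + 0.166667·26.79 + 0.333333·7.04 = 11.126.
Var(X) = E[X²] − (E[X])² = 11.126 − 7.74694 = 3.37906.

3.3791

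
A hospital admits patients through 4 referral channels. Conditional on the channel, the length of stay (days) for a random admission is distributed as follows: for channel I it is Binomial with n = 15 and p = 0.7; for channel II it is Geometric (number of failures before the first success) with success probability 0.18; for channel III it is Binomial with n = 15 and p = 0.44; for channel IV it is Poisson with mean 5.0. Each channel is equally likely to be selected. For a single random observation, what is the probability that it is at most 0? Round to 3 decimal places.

Conditional on each channel, P(X ≤ 0): I: 1.43489e-08; II: 0.18; III: 0.00016704; IV: 0.00673795.
By total probability, P(X ≤ 0) = 0.25·1.43489e-08 + 0.25·0.18 + 0.25·0.00016704 + 0.25·0.00673795 = 0.0467263.

0.047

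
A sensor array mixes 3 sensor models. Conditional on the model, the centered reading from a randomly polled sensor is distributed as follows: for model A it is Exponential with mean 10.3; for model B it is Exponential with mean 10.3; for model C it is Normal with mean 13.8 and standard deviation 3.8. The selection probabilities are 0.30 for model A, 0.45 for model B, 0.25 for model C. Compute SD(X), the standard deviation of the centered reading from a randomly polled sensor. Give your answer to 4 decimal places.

9.2452

Per component, A: μ=10.3, E[X²]=212.18; B: μ=10.3, E[X²]=212.18; C: μ=13.8, E[X²]=204.88.
E[X] = 0.3·10.3 + 0.45·10.3 + 0.25·13.8 = 11.175.
E[X²] = 0.3·212.18 + 0.45·212.18 + 0.25·204.88 = 210.355.
Var(X) = E[X²] − (E[X])² = 210.355 − 124.881 = 85.4744.
SD(X) = √85.4744 = 9.24524.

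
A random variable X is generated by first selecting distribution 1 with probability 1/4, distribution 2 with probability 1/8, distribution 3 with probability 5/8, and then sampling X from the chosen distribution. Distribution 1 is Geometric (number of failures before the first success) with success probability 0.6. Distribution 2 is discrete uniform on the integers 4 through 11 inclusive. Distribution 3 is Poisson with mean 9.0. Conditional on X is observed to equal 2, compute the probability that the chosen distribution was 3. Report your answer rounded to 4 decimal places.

0.1152

Likelihoods P(X=2 | ·): 1: 0.096; 2: 0; 3: 0.0049981.
Posterior ∝ prior × likelihood. Numerator for 3: 0.625·0.0049981 = 0.00312381.
Normalizing constant: 0.25·0.096 + 0.125·0 + 0.625·0.0049981 = 0.0271238.
P(3 | observation) = 0.00312381 / 0.0271238 = 0.115169.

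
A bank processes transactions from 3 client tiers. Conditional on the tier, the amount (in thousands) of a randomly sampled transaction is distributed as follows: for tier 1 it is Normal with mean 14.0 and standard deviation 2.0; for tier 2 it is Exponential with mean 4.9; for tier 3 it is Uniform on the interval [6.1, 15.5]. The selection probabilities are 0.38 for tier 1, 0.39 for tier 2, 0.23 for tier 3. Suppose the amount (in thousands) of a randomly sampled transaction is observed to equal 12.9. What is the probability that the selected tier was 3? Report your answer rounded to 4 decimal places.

0.2566

Likelihoods f(12.9 | ·): 1: 0.171472; 2: 0.0146709; 3: 0.106383.
Posterior ∝ prior × likelihood. Numerator for 3: 0.23·0.106383 = 0.0244681.
Normalizing constant: 0.38·0.171472 + 0.39·0.0146709 + 0.23·0.106383 = 0.0953491.
P(3 | observation) = 0.0244681 / 0.0953491 = 0.256616.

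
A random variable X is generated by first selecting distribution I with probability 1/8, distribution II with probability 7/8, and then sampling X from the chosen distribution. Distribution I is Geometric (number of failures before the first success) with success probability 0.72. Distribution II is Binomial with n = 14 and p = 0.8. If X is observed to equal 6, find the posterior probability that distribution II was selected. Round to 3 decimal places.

Likelihoods P(X=6 | ·): I: 0.000346961; II: 0.00201528.
Posterior ∝ prior × likelihood. Numerator for II: 0.875·0.00201528 = 0.00176337.
Normalizing constant: 0.125·0.000346961 + 0.875·0.00201528 = 0.00180674.
P(II | observation) = 0.00176337 / 0.00180674 = 0.975995.

0.976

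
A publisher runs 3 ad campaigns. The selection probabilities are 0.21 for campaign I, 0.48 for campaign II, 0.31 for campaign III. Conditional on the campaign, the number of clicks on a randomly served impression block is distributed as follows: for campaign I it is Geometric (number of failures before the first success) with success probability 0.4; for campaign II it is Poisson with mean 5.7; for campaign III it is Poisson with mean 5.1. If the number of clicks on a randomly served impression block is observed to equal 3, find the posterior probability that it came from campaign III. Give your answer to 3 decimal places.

0.382

Likelihoods P(X=3 | ·): I: 0.0864; II: 0.103275; III: 0.13479.
Posterior ∝ prior × likelihood. Numerator for III: 0.31·0.13479 = 0.0417849.
Normalizing constant: 0.21·0.0864 + 0.48·0.103275 + 0.31·0.13479 = 0.109501.
P(III | observation) = 0.0417849 / 0.109501 = 0.381594.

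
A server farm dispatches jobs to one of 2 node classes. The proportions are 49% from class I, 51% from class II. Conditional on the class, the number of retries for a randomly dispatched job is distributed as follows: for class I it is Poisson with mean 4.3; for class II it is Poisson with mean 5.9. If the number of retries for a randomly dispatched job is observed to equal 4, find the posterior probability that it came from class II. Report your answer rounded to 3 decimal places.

Likelihoods P(X=4 | ·): I: 0.193284; II: 0.138312.
Posterior ∝ prior × likelihood. Numerator for II: 0.51·0.138312 = 0.070539.
Normalizing constant: 0.49·0.193284 + 0.51·0.138312 = 0.165248.
P(II | observation) = 0.070539 / 0.165248 = 0.426867.

0.427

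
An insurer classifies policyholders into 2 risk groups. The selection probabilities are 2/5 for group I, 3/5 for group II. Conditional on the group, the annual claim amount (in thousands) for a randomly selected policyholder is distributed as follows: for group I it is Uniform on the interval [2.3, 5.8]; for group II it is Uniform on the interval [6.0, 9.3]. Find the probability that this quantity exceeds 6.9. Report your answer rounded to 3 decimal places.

Conditional on each group, P(X > 6.9): I: 0; II: 0.727273.
By total probability, P(X > 6.9) = 0.4·0 + 0.6·0.727273 = 0.436364.

0.436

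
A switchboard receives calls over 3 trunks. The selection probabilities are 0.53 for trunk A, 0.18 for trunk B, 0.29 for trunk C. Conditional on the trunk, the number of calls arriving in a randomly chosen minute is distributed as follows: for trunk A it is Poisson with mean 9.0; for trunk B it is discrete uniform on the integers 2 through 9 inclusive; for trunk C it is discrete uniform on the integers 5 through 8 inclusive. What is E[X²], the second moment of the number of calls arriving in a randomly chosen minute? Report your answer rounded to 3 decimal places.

66.705

For each component E[X²] = Var + (mean)², giving A: 90; B: 35.5; C: 43.5.
Overall E[X²] = 0.53·90 + 0.18·35.5 + 0.29·43.5 = 66.705.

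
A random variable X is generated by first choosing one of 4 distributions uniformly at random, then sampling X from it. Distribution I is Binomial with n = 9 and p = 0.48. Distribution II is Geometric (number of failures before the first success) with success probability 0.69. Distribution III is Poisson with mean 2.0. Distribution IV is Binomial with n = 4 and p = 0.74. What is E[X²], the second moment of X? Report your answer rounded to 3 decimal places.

For each component E[X²] = Var + (mean)², giving I: 20.9088; II: 0.852972; III: 6; IV: 9.5312.
Overall E[X²] = 0.25·20.9088 + 0.25·0.852972 + 0.25·6 + 0.25·9.5312 = 9.32324.

9.323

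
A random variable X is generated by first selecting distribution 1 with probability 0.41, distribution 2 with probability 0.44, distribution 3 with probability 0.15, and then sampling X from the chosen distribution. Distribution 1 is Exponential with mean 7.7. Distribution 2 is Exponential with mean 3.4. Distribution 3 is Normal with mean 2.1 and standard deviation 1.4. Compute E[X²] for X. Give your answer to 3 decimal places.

For each component E[X²] = Var + (mean)², giving 1: 118.58; 2: 23.12; 3: 6.37.
Overall E[X²] = 0.41·118.58 + 0.44·23.12 + 0.15·6.37 = 59.7461.

59.746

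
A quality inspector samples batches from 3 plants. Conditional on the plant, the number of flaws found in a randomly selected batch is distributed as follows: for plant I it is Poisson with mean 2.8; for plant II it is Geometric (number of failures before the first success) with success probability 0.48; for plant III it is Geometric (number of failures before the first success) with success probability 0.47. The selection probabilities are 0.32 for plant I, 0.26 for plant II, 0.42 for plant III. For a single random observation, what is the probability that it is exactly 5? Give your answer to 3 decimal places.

0.041

Conditional on each plant, P(X = 5): I: 0.0872136; II: 0.0182498; III: 0.0196552.
By total probability, P(X = 5) = 0.32·0.0872136 + 0.26·0.0182498 + 0.42·0.0196552 = 0.0409085.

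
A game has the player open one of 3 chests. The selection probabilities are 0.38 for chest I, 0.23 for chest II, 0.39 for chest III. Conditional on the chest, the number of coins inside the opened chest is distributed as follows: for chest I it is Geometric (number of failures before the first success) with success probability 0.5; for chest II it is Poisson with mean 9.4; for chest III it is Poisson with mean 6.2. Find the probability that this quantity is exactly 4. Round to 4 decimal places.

Conditional on each chest, P(X = 4): I: 0.03125; II: 0.0269111; III: 0.124948.
By total probability, P(X = 4) = 0.38·0.03125 + 0.23·0.0269111 + 0.39·0.124948 = 0.0667943.

0.0668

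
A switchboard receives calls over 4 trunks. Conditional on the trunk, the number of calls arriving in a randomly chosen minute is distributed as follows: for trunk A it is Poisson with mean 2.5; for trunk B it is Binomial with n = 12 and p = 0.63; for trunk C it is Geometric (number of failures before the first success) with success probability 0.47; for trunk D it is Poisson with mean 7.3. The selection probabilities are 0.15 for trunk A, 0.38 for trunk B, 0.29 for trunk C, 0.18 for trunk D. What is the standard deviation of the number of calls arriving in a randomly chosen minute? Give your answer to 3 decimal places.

Per component, A: μ=2.5, E[X²]=8.75; B: μ=7.56, E[X²]=59.9508; C: μ=1.12766, E[X²]=3.67089; D: μ=7.3, E[X²]=60.59.
E[X] = 0.15·2.5 + 0.38·7.56 + 0.29·1.12766 + 0.18·7.3 = 4.88882.
E[X²] = 0.15·8.75 + 0.38·59.9508 + 0.29·3.67089 + 0.18·60.59 = 36.0646.
Var(X) = E[X²] − (E[X])² = 36.0646 − 23.9006 = 12.164.
SD(X) = √12.164 = 3.48769.

3.488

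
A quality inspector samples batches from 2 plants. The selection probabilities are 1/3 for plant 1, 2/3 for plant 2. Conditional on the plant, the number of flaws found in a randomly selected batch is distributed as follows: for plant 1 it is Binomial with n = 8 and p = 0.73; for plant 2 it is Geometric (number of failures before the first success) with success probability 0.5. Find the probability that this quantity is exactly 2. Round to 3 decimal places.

0.085

Conditional on each plant, P(X = 2): 1: 0.00578078; 2: 0.125.
By total probability, P(X = 2) = 0.333333·0.00578078 + 0.666667·0.125 = 0.0852603.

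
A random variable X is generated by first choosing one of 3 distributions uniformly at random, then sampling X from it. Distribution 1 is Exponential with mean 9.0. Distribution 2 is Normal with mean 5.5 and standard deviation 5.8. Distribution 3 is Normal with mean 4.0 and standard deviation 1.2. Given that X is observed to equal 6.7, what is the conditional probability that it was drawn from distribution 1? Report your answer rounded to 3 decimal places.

Likelihoods f(6.7 | ·): 1: 0.0527776; 2: 0.0673266; 3: 0.0264497.
Posterior ∝ prior × likelihood. Numerator for 1: 0.333333·0.0527776 = 0.0175925.
Normalizing constant: 0.333333·0.0527776 + 0.333333·0.0673266 + 0.333333·0.0264497 = 0.0488513.
P(1 | observation) = 0.0175925 / 0.0488513 = 0.360124.

0.360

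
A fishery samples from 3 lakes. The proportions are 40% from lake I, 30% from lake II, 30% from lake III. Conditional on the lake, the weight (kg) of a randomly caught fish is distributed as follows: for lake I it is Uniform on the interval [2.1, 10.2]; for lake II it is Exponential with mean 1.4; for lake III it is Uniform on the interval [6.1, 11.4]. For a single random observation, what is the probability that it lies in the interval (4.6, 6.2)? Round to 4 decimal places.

Conditional on each lake, P(4.6 < X < 6.2): I: 0.197531; II: 0.0254823; III: 0.0188679.
By total probability, P(4.6 < X < 6.2) = 0.4·0.197531 + 0.3·0.0254823 + 0.3·0.0188679 = 0.0923174.

0.0923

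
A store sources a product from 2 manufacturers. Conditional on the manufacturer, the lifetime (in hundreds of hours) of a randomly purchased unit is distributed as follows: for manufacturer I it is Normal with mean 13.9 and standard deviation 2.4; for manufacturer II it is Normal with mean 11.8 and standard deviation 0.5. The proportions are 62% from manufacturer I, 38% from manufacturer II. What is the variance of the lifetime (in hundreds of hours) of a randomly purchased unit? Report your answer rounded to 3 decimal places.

Per component, I: μ=13.9, E[X²]=198.97; II: μ=11.8, E[X²]=139.49.
E[X] = 0.62·13.9 + 0.38·11.8 = 13.102.
E[X²] = 0.62·198.97 + 0.38·139.49 = 176.368.
Var(X) = E[X²] − (E[X])² = 176.368 − 171.662 = 4.7052.

4.705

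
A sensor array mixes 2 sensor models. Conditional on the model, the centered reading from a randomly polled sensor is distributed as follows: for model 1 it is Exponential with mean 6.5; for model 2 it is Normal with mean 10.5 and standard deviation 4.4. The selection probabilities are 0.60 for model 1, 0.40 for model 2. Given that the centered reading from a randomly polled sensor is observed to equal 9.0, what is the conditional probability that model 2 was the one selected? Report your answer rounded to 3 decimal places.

Likelihoods f(9.0 | ·): 1: 0.0385262; 2: 0.0855501.
Posterior ∝ prior × likelihood. Numerator for 2: 0.4·0.0855501 = 0.0342201.
Normalizing constant: 0.6·0.0385262 + 0.4·0.0855501 = 0.0573358.
P(2 | observation) = 0.0342201 / 0.0573358 = 0.596836.

0.597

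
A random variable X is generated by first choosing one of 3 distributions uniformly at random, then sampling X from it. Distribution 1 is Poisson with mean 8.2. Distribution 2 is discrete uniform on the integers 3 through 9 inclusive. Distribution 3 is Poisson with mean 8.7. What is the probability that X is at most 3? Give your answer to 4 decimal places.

0.0687

Conditional on each component, P(X ≤ 3): 1: 0.0369999; 2: 0.142857; 3: 0.0262032.
By total probability, P(X ≤ 3) = 0.333333·0.0369999 + 0.333333·0.142857 + 0.333333·0.0262032 = 0.0686867.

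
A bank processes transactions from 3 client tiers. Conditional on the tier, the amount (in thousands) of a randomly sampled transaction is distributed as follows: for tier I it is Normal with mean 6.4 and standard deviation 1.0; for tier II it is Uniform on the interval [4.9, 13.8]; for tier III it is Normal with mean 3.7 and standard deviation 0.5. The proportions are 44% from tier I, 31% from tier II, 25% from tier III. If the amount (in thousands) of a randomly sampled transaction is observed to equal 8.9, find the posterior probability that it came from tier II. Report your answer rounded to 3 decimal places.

Likelihoods f(8.9 | ·): I: 0.0175283; II: 0.11236; III: 2.60192e-24.
Posterior ∝ prior × likelihood. Numerator for II: 0.31·0.11236 = 0.0348315.
Normalizing constant: 0.44·0.0175283 + 0.31·0.11236 + 0.25·2.60192e-24 = 0.0425439.
P(II | observation) = 0.0348315 / 0.0425439 = 0.818718.

0.819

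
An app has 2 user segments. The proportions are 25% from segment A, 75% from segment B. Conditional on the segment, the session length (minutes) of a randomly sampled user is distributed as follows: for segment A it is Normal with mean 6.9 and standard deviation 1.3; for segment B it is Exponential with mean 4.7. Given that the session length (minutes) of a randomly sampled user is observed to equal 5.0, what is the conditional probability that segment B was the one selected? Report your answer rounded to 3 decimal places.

Likelihoods f(5.0 | ·): A: 0.105468; B: 0.0734322.
Posterior ∝ prior × likelihood. Numerator for B: 0.75·0.0734322 = 0.0550742.
Normalizing constant: 0.25·0.105468 + 0.75·0.0734322 = 0.0814411.
P(B | observation) = 0.0550742 / 0.0814411 = 0.676245.

0.676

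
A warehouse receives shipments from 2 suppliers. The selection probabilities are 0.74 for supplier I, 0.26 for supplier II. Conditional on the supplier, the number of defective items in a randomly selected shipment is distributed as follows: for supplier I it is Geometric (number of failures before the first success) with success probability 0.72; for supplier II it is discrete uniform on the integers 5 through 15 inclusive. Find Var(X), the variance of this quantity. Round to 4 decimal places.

20.7723

Per component, I: μ=0.388889, E[X²]=0.691358; II: μ=10, E[X²]=110.
E[X] = 0.74·0.388889 + 0.26·10 = 2.88778.
E[X²] = 0.74·0.691358 + 0.26·110 = 29.1116.
Var(X) = E[X²] − (E[X])² = 29.1116 − 8.33926 = 20.7723.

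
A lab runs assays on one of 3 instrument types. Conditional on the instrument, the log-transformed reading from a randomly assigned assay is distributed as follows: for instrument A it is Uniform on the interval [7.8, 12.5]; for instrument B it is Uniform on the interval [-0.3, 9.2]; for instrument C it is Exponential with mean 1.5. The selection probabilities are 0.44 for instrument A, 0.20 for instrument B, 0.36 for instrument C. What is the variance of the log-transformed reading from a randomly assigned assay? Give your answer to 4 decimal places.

18.4617

Per component, A: μ=10.15, E[X²]=104.863; B: μ=4.45, E[X²]=27.3233; C: μ=1.5, E[X²]=4.5.
E[X] = 0.44·10.15 + 0.2·4.45 + 0.36·1.5 = 5.896.
E[X²] = 0.44·104.863 + 0.2·27.3233 + 0.36·4.5 = 53.2245.
Var(X) = E[X²] − (E[X])² = 53.2245 − 34.7628 = 18.4617.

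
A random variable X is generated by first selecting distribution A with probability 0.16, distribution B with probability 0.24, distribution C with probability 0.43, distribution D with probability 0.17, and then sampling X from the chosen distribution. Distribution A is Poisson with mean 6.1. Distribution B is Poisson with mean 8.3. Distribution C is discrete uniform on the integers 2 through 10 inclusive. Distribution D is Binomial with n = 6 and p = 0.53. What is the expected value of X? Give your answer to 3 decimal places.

Component means — A: 6.1; B: 8.3; C: 6; D: 3.18.
E[X] = 0.16·6.1 + 0.24·8.3 + 0.43·6 + 0.17·3.18 = 6.0886.

6.089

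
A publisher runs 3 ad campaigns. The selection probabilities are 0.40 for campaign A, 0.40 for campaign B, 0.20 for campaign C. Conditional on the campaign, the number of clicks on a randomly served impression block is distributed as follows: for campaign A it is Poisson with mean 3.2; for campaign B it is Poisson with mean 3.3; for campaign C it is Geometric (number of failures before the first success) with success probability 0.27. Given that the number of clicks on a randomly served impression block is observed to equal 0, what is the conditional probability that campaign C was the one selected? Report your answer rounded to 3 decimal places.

Likelihoods P(X=0 | ·): A: 0.0407622; B: 0.0368832; C: 0.27.
Posterior ∝ prior × likelihood. Numerator for C: 0.2·0.27 = 0.054.
Normalizing constant: 0.4·0.0407622 + 0.4·0.0368832 + 0.2·0.27 = 0.0850581.
P(C | observation) = 0.054 / 0.0850581 = 0.63486.

0.635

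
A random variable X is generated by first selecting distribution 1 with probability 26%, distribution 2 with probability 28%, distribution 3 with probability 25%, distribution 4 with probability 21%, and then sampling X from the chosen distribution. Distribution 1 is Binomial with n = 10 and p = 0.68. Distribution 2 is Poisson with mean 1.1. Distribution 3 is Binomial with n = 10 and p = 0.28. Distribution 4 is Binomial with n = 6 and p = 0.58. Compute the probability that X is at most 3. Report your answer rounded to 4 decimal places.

Conditional on each component, P(X ≤ 3): 1: 0.0155029; 2: 0.974258; 3: 0.702059; 4: 0.497095.
By total probability, P(X ≤ 3) = 0.26·0.0155029 + 0.28·0.974258 + 0.25·0.702059 + 0.21·0.497095 = 0.556728.

0.5567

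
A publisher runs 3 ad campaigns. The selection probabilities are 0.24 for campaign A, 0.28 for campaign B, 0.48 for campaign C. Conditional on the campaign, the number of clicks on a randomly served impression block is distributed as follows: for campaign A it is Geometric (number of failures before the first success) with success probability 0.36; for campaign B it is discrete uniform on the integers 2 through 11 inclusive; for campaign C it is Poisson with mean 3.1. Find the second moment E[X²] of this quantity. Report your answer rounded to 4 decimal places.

For each component E[X²] = Var + (mean)², giving A: 8.09877; B: 50.5; C: 12.71.
Overall E[X²] = 0.24·8.09877 + 0.28·50.5 + 0.48·12.71 = 22.1845.

22.1845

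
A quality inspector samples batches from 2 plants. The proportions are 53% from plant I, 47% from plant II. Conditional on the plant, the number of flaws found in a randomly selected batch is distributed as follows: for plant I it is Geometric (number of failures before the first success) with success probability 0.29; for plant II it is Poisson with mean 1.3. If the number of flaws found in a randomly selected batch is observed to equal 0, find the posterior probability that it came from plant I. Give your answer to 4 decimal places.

0.5454

Likelihoods P(X=0 | ·): I: 0.29; II: 0.272532.
Posterior ∝ prior × likelihood. Numerator for I: 0.53·0.29 = 0.1537.
Normalizing constant: 0.53·0.29 + 0.47·0.272532 = 0.28179.
P(I | observation) = 0.1537 / 0.28179 = 0.545442.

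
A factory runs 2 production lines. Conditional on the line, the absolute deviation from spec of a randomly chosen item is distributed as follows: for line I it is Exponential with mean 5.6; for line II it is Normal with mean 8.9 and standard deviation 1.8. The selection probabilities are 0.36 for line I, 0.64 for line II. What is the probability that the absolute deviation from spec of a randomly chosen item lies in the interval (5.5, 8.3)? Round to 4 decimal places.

Conditional on each line, P(5.5 < X < 8.3): I: 0.147357; II: 0.339988.
By total probability, P(5.5 < X < 8.3) = 0.36·0.147357 + 0.64·0.339988 = 0.270641.

0.2706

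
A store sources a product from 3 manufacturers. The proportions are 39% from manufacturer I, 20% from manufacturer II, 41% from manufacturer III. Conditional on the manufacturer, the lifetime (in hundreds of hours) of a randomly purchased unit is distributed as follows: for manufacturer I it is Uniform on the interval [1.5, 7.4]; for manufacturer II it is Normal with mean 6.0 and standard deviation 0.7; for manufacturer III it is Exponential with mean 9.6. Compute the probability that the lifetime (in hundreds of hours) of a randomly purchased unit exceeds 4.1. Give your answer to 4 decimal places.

Conditional on each manufacturer, P(X > 4.1): I: 0.559322; II: 0.996679; III: 0.652409.
By total probability, P(X > 4.1) = 0.39·0.559322 + 0.2·0.996679 + 0.41·0.652409 = 0.684959.

0.6850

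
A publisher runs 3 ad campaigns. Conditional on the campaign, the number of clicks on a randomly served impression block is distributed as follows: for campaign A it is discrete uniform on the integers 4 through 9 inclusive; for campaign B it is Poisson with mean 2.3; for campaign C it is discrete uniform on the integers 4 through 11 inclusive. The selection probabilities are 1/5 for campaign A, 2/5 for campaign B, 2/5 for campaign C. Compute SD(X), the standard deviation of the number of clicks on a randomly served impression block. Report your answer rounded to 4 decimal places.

Per component, A: μ=6.5, E[X²]=45.1667; B: μ=2.3, E[X²]=7.59; C: μ=7.5, E[X²]=61.5.
E[X] = 0.2·6.5 + 0.4·2.3 + 0.4·7.5 = 5.22.
E[X²] = 0.2·45.1667 + 0.4·7.59 + 0.4·61.5 = 36.6693.
Var(X) = E[X²] − (E[X])² = 36.6693 − 27.2484 = 9.42093.
SD(X) = √9.42093 = 3.06935.

3.0694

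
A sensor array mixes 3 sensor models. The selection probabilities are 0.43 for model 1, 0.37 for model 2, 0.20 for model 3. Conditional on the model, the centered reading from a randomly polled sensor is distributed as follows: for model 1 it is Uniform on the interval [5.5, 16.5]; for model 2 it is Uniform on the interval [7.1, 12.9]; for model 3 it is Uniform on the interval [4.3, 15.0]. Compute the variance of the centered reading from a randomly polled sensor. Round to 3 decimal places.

Per component, 1: μ=11, E[X²]=131.083; 2: μ=10, E[X²]=102.803; 3: μ=9.65, E[X²]=102.663.
E[X] = 0.43·11 + 0.37·10 + 0.2·9.65 = 10.36.
E[X²] = 0.43·131.083 + 0.37·102.803 + 0.2·102.663 = 114.936.
Var(X) = E[X²] − (E[X])² = 114.936 − 107.33 = 7.60613.

7.606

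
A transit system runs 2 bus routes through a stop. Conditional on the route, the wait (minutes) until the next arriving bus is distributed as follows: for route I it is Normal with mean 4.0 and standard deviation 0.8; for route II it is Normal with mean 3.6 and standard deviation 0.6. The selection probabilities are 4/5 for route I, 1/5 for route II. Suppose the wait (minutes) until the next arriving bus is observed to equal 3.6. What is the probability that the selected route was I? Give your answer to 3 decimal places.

Likelihoods f(3.6 | ·): I: 0.440082; II: 0.664904.
Posterior ∝ prior × likelihood. Numerator for I: 0.8·0.440082 = 0.352065.
Normalizing constant: 0.8·0.440082 + 0.2·0.664904 = 0.485046.
P(I | observation) = 0.352065 / 0.485046 = 0.725839.

0.726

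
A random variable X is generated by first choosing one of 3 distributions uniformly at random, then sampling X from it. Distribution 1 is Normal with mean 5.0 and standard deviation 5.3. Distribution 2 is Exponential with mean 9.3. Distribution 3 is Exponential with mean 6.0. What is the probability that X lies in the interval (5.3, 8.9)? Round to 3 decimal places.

0.205

Conditional on each component, P(5.3 < X < 8.9): 1: 0.246519; 2: 0.181539; 3: 0.186522.
By total probability, P(5.3 < X < 8.9) = 0.333333·0.246519 + 0.333333·0.181539 + 0.333333·0.186522 = 0.20486.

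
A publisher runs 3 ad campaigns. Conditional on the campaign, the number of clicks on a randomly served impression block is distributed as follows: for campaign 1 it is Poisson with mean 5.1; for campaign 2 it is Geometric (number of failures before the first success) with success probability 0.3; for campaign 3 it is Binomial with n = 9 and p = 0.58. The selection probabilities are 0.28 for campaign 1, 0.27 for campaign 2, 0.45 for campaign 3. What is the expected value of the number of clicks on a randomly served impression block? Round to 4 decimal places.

Component means — 1: 5.1; 2: 2.33333; 3: 5.22.
E[X] = 0.28·5.1 + 0.27·2.33333 + 0.45·5.22 = 4.407.

4.4070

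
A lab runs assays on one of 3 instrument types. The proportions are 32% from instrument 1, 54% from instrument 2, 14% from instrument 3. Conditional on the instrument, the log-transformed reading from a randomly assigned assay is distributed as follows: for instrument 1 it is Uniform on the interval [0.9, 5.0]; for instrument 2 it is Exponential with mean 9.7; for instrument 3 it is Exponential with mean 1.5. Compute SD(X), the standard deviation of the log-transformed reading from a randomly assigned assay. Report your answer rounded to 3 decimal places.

8.039

Per component, 1: μ=2.95, E[X²]=10.1033; 2: μ=9.7, E[X²]=188.18; 3: μ=1.5, E[X²]=4.5.
E[X] = 0.32·2.95 + 0.54·9.7 + 0.14·1.5 = 6.392.
E[X²] = 0.32·10.1033 + 0.54·188.18 + 0.14·4.5 = 105.48.
Var(X) = E[X²] − (E[X])² = 105.48 − 40.8577 = 64.6226.
SD(X) = √64.6226 = 8.03882.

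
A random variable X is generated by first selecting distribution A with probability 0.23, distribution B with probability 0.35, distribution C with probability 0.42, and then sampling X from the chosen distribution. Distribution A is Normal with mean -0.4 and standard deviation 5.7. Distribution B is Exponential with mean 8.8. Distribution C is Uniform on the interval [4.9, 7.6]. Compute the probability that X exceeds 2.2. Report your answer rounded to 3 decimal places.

Conditional on each component, P(X > 2.2): A: 0.324145; B: 0.778801; C: 1.
By total probability, P(X > 2.2) = 0.23·0.324145 + 0.35·0.778801 + 0.42·1 = 0.767134.

0.767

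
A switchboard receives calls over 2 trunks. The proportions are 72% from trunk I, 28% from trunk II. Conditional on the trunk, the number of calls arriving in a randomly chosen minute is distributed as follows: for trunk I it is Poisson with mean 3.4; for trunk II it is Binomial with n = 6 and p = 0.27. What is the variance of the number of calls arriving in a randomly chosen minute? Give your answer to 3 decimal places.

3.418

Per component, I: μ=3.4, E[X²]=14.96; II: μ=1.62, E[X²]=3.807.
E[X] = 0.72·3.4 + 0.28·1.62 = 2.9016.
E[X²] = 0.72·14.96 + 0.28·3.807 = 11.8372.
Var(X) = E[X²] − (E[X])² = 11.8372 − 8.41928 = 3.41788.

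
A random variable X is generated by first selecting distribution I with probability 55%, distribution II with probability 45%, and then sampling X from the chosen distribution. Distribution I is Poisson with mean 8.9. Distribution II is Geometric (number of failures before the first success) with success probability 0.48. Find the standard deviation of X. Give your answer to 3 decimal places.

Per component, I: μ=8.9, E[X²]=88.11; II: μ=1.08333, E[X²]=3.43056.
E[X] = 0.55·8.9 + 0.45·1.08333 = 5.3825.
E[X²] = 0.55·88.11 + 0.45·3.43056 = 50.0043.
Var(X) = E[X²] − (E[X])² = 50.0043 − 28.9713 = 21.0329.
SD(X) = √21.0329 = 4.58617.

4.586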